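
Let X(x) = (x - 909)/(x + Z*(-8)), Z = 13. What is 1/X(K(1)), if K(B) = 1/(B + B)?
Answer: 9/79 ≈ 0.11392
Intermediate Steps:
K(B) = 1/(2*B)
X(x) = (-909 + x)/(-104 + x) (X(x) = (x - 909)/(x + 13*(-8)) = (-909 + x)/(x - 104) = (-909 + x)/(-104 + x))
1/X(K(1)) = 1/((-909 + (1/2)/1)/(-104 + (1/2)/1)) = 1/((-909 + (1/2)*1)/(-104 + (1/2)*1)) = 1/((-909 + 1/2)/(-104 + 1/2)) = 1/(-1817/2/(-207/2)) = 1/(-2/207*(-1817/2)) = 1/(79/9) = 9/79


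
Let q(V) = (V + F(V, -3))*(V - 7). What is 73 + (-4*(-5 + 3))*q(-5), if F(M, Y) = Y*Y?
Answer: -311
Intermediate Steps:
F(M, Y) = Y²
q(V) = (-7 + V)*(9 + V) (q(V) = (V + (-3)²)*(V - 7) = (V + 9)*(-7 + V) = (9 + V)*(-7 + V) = (-7 + V)*(9 + V))
73 + (-4*(-5 + 3))*q(-5) = 73 + (-4*(-5 + 3))*(-63 + (-5)² + 2*(-5)) = 73 + (-4*(-2))*(-63 + 25 - 10) = 73 + 8*(-48) = 73 - 384 = -311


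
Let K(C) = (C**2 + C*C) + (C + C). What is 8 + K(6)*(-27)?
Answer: -2260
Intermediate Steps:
K(C) = 2*C + 2*C**2 (K(C) = (C**2 + C**2) + 2*C = 2*C**2 + 2*C = 2*C + 2*C**2)
8 + K(6)*(-27) = 8 + (2*6*(1 + 6))*(-27) = 8 + (2*6*7)*(-27) = 8 + 84*(-27) = 8 - 2268 = -2260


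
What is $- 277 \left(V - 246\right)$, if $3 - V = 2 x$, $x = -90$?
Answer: $17451$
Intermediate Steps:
$V = 183$ ($V = 3 - 2 \left(-90\right) = 3 - -180 = 3 + 180 = 183$)
$- 277 \left(V - 246\right) = - 277 \left(183 - 246\right) = \left(-277\right) \left(-63\right) = 17451$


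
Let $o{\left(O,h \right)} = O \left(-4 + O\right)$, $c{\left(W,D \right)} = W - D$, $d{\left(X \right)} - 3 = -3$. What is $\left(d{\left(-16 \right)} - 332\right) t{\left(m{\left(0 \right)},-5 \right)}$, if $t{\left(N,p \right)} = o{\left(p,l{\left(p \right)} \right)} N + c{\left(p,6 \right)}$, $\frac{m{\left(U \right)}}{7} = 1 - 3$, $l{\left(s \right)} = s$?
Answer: $212812$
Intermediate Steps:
$d{\left(X \right)} = 0$ ($d{\left(X \right)} = 3 - 3 = 0$)
$m{\left(U \right)} = -14$ ($m{\left(U \right)} = 7 \left(1 - 3\right) = 7 \left(-2\right) = -14$)
$t{\left(N,p \right)} = -6 + p + N p \left(-4 + p\right)$ ($t{\left(N,p \right)} = p \left(-4 + p\right) N + \left(p - 6\right) = N p \left(-4 + p\right) + \left(p - 6\right) = N p \left(-4 + p\right) + \left(-6 + p\right) = -6 + p + N p \left(-4 + p\right)$)
$\left(d{\left(-16 \right)} - 332\right) t{\left(m{\left(0 \right)},-5 \right)} = \left(0 - 332\right) \left(-6 - 5 - - 70 \left(-4 - 5\right)\right) = - 332 \left(-6 - 5 - \left(-70\right) \left(-9\right)\right) = - 332 \left(-6 - 5 - 630\right) = \left(-332\right) \left(-641\right) = 212812$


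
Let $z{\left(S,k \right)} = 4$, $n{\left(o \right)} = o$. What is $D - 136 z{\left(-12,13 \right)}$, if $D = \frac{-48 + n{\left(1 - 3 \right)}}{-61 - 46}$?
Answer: $- \frac{58158}{107} \approx -543.53$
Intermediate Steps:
$D = \frac{50}{107}$ ($D = \frac{-48 + \left(1 - 3\right)}{-61 - 46} = \frac{-48 - 2}{-107} = \left(-50\right) \left(- \frac{1}{107}\right) = \frac{50}{107} \approx 0.46729$)
$D - 136 z{\left(-12,13 \right)} = \frac{50}{107} - 544 = - \frac{58158}{107}$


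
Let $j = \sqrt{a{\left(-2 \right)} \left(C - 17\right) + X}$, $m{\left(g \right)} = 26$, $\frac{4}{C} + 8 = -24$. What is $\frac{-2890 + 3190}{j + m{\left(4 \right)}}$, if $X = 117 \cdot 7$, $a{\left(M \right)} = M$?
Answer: $- \frac{31200}{709} + \frac{600 \sqrt{3413}}{709} \approx 5.4338$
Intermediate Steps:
$C = - \frac{1}{8}$ ($C = \frac{4}{-8 - 24} = \frac{4}{-32} = 4 \left(- \frac{1}{32}\right) = - \frac{1}{8} \approx -0.125$)
$X = 819$
$j = \frac{\sqrt{3413}}{2}$ ($j = \sqrt{- 2 \left(- \frac{1}{8} - 17\right) + 819} = \sqrt{\left(-2\right) \left(- \frac{137}{8}\right) + 819} = \sqrt{\frac{137}{4} + 819} = \sqrt{\frac{3413}{4}} = \frac{\sqrt{3413}}{2} \approx 29.21$)
$\frac{-2890 + 3190}{j + m{\left(4 \right)}} = \frac{-2890 + 3190}{\frac{\sqrt{3413}}{2} + 26} = \frac{300}{26 + \frac{\sqrt{3413}}{2}}$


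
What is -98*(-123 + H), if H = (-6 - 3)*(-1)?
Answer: 11172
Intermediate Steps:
H = 9 (H = -9*(-1) = 9)
-98*(-123 + H) = -98*(-123 + 9) = -98*(-114) = 11172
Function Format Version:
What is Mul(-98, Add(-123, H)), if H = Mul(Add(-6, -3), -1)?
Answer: 11172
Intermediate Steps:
H = 9 (H = Mul(-9, -1) = 9)
Mul(-98, Add(-123, H)) = Mul(-98, Add(-123, 9)) = Mul(-98, -114) = 11172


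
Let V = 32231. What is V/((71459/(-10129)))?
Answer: -326467799/71459 ≈ -4568.6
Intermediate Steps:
V/((71459/(-10129))) = 32231/((71459/(-10129))) = 32231/((71459*(-1/10129))) = 32231/(-71459/10129) = 32231*(-10129/71459) = -326467799/71459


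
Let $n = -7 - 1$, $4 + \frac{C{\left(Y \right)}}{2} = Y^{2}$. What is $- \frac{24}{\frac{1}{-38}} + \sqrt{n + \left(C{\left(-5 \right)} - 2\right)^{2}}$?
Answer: $912 + 2 \sqrt{398} \approx 951.9$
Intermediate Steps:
$C{\left(Y \right)} = -8 + 2 Y^{2}$
$n = -8$ ($n = -7 - 1 = -8$)
$- \frac{24}{\frac{1}{-38}} + \sqrt{n + \left(C{\left(-5 \right)} - 2\right)^{2}} = - \frac{24}{\frac{1}{-38}} + \sqrt{-8 + \left(\left(-8 + 2 \left(-5\right)^{2}\right) - 2\right)^{2}} = - \frac{24}{- \frac{1}{38}} + \sqrt{-8 + \left(\left(-8 + 2 \cdot 25\right) - 2\right)^{2}} = \left(-24\right) \left(-38\right) + \sqrt{-8 + \left(\left(-8 + 50\right) - 2\right)^{2}} = 912 + \sqrt{-8 + \left(42 - 2\right)^{2}} = 912 + \sqrt{-8 + 40^{2}} = 912 + \sqrt{-8 + 1600} = 912 + \sqrt{1592} = 912 + 2 \sqrt{398}$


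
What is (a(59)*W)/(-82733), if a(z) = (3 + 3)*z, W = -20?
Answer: 7080/82733 ≈ 0.085577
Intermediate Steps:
a(z) = 6*z
(a(59)*W)/(-82733) = ((6*59)*(-20))/(-82733) = (354*(-20))*(-1/82733) = -7080*(-1/82733) = 7080/82733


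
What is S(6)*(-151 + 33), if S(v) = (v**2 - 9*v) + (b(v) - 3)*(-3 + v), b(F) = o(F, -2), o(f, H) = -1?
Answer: 3540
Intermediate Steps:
b(F) = -1
S(v) = 12 + v**2 - 13*v (S(v) = (v**2 - 9*v) + (-1 - 3)*(-3 + v) = (v**2 - 9*v) - 4*(-3 + v) = (v**2 - 9*v) + (12 - 4*v) = 12 + v**2 - 13*v)
S(6)*(-151 + 33) = (12 + 6**2 - 13*6)*(-151 + 33) = (12 + 36 - 78)*(-118) = -30*(-118) = 3540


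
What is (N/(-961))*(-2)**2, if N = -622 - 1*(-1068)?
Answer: -1784/961 ≈ -1.8564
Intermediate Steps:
N = 446 (N = -622 + 1068 = 446)
(N/(-961))*(-2)**2 = (446/(-961))*(-2)**2 = (446*(-1/961))*4 = -446/961*4 = -1784/961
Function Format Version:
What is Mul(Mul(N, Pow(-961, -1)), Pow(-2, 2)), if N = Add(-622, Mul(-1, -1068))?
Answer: Rational(-1784, 961) ≈ -1.8564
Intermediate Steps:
N = 446 (N = Add(-622, 1068) = 446)
Mul(Mul(N, Pow(-961, -1)), Pow(-2, 2)) = Mul(Mul(446, Pow(-961, -1)), Pow(-2, 2)) = Mul(Mul(446, Rational(-1, 961)), 4) = Mul(Rational(-446, 961), 4) = Rational(-1784, 961)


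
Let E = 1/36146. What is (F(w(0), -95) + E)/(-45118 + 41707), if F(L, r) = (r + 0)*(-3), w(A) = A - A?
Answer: -10301611/123294006 ≈ -0.083553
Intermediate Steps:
w(A) = 0
E = 1/36146 ≈ 2.7666e-5
F(L, r) = -3*r (F(L, r) = r*(-3) = -3*r)
(F(w(0), -95) + E)/(-45118 + 41707) = (-3*(-95) + 1/36146)/(-45118 + 41707) = (285 + 1/36146)/(-3411) = (10301611/36146)*(-1/3411) = -10301611/123294006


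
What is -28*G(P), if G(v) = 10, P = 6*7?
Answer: -280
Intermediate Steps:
P = 42
-28*G(P) = -28*10 = -280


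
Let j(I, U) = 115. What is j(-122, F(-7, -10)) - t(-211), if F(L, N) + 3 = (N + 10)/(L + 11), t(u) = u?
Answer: 326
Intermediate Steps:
F(L, N) = -3 + (10 + N)/(11 + L) (F(L, N) = -3 + (N + 10)/(L + 11) = -3 + (10 + N)/(11 + L))
j(-122, F(-7, -10)) - t(-211) = 115 - 1*(-211) = 115 + 211 = 326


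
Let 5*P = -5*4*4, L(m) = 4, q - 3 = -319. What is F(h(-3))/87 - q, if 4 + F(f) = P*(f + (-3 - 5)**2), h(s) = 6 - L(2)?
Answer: 26432/87 ≈ 303.82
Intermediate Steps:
q = -316 (q = 3 - 319 = -316)
P = -16 (P = (-5*4*4)/5 = (-20*4)/5 = (1/5)*(-80) = -16)
h(s) = 2 (h(s) = 6 - 1*4 = 6 - 4 = 2)
F(f) = -1028 - 16*f (F(f) = -4 - 16*(f + (-3 - 5)**2) = -4 - 16*(f + (-8)**2) = -4 - 16*(f + 64) = -4 - 16*(64 + f) = -4 + (-1024 - 16*f) = -1028 - 16*f)
F(h(-3))/87 - q = (-1028 - 16*2)/87 - 1*(-316) = (-1028 - 32)*(1/87) + 316 = -1060*1/87 + 316 = -1060/87 + 316 = 26432/87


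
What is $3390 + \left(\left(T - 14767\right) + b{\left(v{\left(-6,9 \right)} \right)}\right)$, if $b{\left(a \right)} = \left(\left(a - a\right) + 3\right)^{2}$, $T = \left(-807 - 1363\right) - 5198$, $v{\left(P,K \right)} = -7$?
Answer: $-18736$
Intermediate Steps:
$T = -7368$ ($T = -2170 - 5198 = -7368$)
$b{\left(a \right)} = 9$ ($b{\left(a \right)} = \left(0 + 3\right)^{2} = 3^{2} = 9$)
$3390 + \left(\left(T - 14767\right) + b{\left(v{\left(-6,9 \right)} \right)}\right) = 3390 + \left(\left(-7368 - 14767\right) + 9\right) = 3390 + \left(-22135 + 9\right) = 3390 - 22126 = -18736$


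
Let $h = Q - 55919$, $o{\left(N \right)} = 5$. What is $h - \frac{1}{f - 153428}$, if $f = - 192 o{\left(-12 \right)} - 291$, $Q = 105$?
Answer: $- \frac{8633253705}{154679} \approx -55814.0$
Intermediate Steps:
$f = -1251$ ($f = \left(-192\right) 5 - 291 = -960 - 291 = -1251$)
$h = -55814$ ($h = 105 - 55919 = -55814$)
$h - \frac{1}{f - 153428} = -55814 - \frac{1}{-1251 - 153428} = -55814 - \frac{1}{-154679} = -55814 - - \frac{1}{154679} = -55814 + \frac{1}{154679} = - \frac{8633253705}{154679}$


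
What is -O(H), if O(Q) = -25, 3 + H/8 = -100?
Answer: 25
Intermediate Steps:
H = -824 (H = -24 + 8*(-100) = -24 - 800 = -824)
-O(H) = -1*(-25) = 25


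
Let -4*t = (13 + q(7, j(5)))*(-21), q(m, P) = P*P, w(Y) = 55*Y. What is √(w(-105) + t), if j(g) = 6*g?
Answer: I*√3927/2 ≈ 31.333*I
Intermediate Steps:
q(m, P) = P²
t = 19173/4 (t = -(13 + (6*5)²)*(-21)/4 = -(13 + 30²)*(-21)/4 = -(13 + 900)*(-21)/4 = -913*(-21)/4 = -¼*(-19173) = 19173/4 ≈ 4793.3)
√(w(-105) + t) = √(55*(-105) + 19173/4) = √(-5775 + 19173/4) = √(-3927/4) = I*√3927/2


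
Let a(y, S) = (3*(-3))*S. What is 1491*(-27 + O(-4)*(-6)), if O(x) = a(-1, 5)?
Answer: 362313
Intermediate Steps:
a(y, S) = -9*S
O(x) = -45 (O(x) = -9*5 = -45)
1491*(-27 + O(-4)*(-6)) = 1491*(-27 - 45*(-6)) = 1491*(-27 + 270) = 1491*243 = 362313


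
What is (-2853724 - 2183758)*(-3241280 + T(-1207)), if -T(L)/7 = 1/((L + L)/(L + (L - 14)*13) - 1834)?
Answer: 255713577783627400920/15661153 ≈ 1.6328e+13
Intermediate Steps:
T(L) = -7/(-1834 + 2*L/(-182 + 14*L)) (T(L) = -7/((L + L)/(L + (L - 14)*13) - 1834) = -7/((2*L)/(L + (-14 + L)*13) - 1834) = -7/((2*L)/(L + (-182 + 13*L)) - 1834) = -7/((2*L)/(-182 + 14*L) - 1834) = -7/(2*L/(-182 + 14*L) - 1834) = -7/(-1834 + 2*L/(-182 + 14*L)))
(-2853724 - 2183758)*(-3241280 + T(-1207)) = (-2853724 - 2183758)*(-3241280 + 49*(-13 - 1207)/(-166894 + 12837*(-1207))) = -5037482*(-3241280 + 49*(-1220)/(-166894 - 15494259)) = -5037482*(-3241280 + 49*(-1220)/(-15661153)) = -5037482*(-3241280 + 49*(-1/15661153)*(-1220)) = -5037482*(-3241280 + 59780/15661153) = -5037482*(-50762181936060/15661153) = 255713577783627400920/15661153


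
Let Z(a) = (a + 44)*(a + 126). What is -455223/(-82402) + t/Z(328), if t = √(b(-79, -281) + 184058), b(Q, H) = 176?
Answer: 455223/82402 + √184234/168888 ≈ 5.5270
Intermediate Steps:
Z(a) = (44 + a)*(126 + a)
t = √184234 (t = √(176 + 184058) = √184234 ≈ 429.22)
-455223/(-82402) + t/Z(328) = -455223/(-82402) + √184234/(5544 + 328² + 170*328) = -455223*(-1/82402) + √184234/(5544 + 107584 + 55760) = 455223/82402 + √184234/168888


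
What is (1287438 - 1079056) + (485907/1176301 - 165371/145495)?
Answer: 5094800574438912/24449416285 ≈ 2.0838e+5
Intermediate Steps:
(1287438 - 1079056) + (485907/1176301 - 165371/145495) = 208382 + (485907*(1/1176301) - 165371*1/145495) = 208382 + (485907/1176301 - 165371/145495) = 208382 - 17689861958/24449416285 = 5094800574438912/24449416285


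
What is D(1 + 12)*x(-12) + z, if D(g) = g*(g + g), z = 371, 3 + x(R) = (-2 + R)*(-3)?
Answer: 13553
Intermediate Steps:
x(R) = 3 - 3*R (x(R) = -3 + (-2 + R)*(-3) = -3 + (6 - 3*R) = 3 - 3*R)
D(g) = 2*g**2 (D(g) = g*(2*g) = 2*g**2)
D(1 + 12)*x(-12) + z = (2*(1 + 12)**2)*(3 - 3*(-12)) + 371 = (2*13**2)*(3 + 36) + 371 = (2*169)*39 + 371 = 338*39 + 371 = 13182 + 371 = 13553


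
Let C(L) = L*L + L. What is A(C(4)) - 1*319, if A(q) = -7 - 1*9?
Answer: -335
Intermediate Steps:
C(L) = L + L**2 (C(L) = L**2 + L = L + L**2)
A(q) = -16 (A(q) = -7 - 9 = -16)
A(C(4)) - 1*319 = -16 - 1*319 = -16 - 319 = -335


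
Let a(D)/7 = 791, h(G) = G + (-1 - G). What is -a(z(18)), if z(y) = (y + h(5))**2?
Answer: -5537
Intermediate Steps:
h(G) = -1
z(y) = (-1 + y)**2 (z(y) = (y - 1)**2 = (-1 + y)**2)
a(D) = 5537 (a(D) = 7*791 = 5537)
-a(z(18)) = -1*5537 = -5537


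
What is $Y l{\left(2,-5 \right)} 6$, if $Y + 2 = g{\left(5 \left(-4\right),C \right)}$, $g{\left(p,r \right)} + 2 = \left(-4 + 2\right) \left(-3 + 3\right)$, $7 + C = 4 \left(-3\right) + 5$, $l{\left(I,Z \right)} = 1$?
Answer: $-24$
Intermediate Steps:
$C = -14$ ($C = -7 + \left(4 \left(-3\right) + 5\right) = -7 + \left(-12 + 5\right) = -7 - 7 = -14$)
$g{\left(p,r \right)} = -2$ ($g{\left(p,r \right)} = -2 + \left(-4 + 2\right) \left(-3 + 3\right) = -2 - 0 = -2 + 0 = -2$)
$Y = -4$ ($Y = -2 - 2 = -4$)
$Y l{\left(2,-5 \right)} 6 = \left(-4\right) 1 \cdot 6 = \left(-4\right) 6 = -24$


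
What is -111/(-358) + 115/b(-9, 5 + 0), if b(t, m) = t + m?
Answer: -20363/716 ≈ -28.440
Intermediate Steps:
b(t, m) = m + t
-111/(-358) + 115/b(-9, 5 + 0) = -111/(-358) + 115/((5 + 0) - 9) = -111*(-1/358) + 115/(5 - 9) = 111/358 + 115/(-4) = 111/358 + 115*(-¼) = 111/358 - 115/4 = -20363/716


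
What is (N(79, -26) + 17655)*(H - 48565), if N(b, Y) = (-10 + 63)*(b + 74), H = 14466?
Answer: -878526636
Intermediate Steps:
N(b, Y) = 3922 + 53*b (N(b, Y) = 53*(74 + b) = 3922 + 53*b)
(N(79, -26) + 17655)*(H - 48565) = ((3922 + 53*79) + 17655)*(14466 - 48565) = ((3922 + 4187) + 17655)*(-34099) = (8109 + 17655)*(-34099) = 25764*(-34099) = -878526636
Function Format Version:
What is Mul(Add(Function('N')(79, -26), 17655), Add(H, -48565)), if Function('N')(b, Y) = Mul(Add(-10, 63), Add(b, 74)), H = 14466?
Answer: -878526636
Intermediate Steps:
Function('N')(b, Y) = Add(3922, Mul(53, b)) (Function('N')(b, Y) = Mul(53, Add(74, b)) = Add(3922, Mul(53, b)))
Mul(Add(Function('N')(79, -26), 17655), Add(H, -48565)) = Mul(Add(Add(3922, Mul(53, 79)), 17655), Add(14466, -48565)) = Mul(Add(Add(3922, 4187), 17655), -34099) = Mul(Add(8109, 17655), -34099) = Mul(25764, -34099) = -878526636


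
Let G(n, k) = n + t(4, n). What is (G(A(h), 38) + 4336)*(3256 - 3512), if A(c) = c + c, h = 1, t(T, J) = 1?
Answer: -1110784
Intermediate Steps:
A(c) = 2*c
G(n, k) = 1 + n (G(n, k) = n + 1 = 1 + n)
(G(A(h), 38) + 4336)*(3256 - 3512) = ((1 + 2*1) + 4336)*(3256 - 3512) = ((1 + 2) + 4336)*(-256) = (3 + 4336)*(-256) = 4339*(-256) = -1110784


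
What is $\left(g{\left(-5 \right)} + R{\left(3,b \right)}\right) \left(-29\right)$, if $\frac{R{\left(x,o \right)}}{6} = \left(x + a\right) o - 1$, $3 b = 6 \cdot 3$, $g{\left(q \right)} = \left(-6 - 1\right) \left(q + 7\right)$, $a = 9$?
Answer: $-11948$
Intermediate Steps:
$g{\left(q \right)} = -49 - 7 q$ ($g{\left(q \right)} = - 7 \left(7 + q\right) = -49 - 7 q$)
$b = 6$ ($b = \frac{6 \cdot 3}{3} = \frac{1}{3} \cdot 18 = 6$)
$R{\left(x,o \right)} = -6 + 6 o \left(9 + x\right)$ ($R{\left(x,o \right)} = 6 \left(\left(x + 9\right) o - 1\right) = 6 \left(\left(9 + x\right) o - 1\right) = 6 \left(o \left(9 + x\right) - 1\right) = 6 \left(-1 + o \left(9 + x\right)\right) = -6 + 6 o \left(9 + x\right)$)
$\left(g{\left(-5 \right)} + R{\left(3,b \right)}\right) \left(-29\right) = \left(\left(-49 - -35\right) + \left(-6 + 54 \cdot 6 + 6 \cdot 6 \cdot 3\right)\right) \left(-29\right) = \left(\left(-49 + 35\right) + \left(-6 + 324 + 108\right)\right) \left(-29\right) = \left(-14 + 426\right) \left(-29\right) = 412 \left(-29\right) = -11948$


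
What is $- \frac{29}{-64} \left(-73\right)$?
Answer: $- \frac{2117}{64} \approx -33.078$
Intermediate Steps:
$- \frac{29}{-64} \left(-73\right) = \left(-29\right) \left(- \frac{1}{64}\right) \left(-73\right) = \frac{29}{64} \left(-73\right) = - \frac{2117}{64}$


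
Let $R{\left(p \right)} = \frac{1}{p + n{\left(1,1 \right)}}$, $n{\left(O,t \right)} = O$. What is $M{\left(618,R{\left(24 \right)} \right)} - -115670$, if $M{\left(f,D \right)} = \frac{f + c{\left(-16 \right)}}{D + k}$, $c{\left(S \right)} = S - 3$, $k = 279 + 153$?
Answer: $\frac{1249366645}{10801} \approx 1.1567 \cdot 10^{5}$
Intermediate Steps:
$k = 432$
$c{\left(S \right)} = -3 + S$ ($c{\left(S \right)} = S - 3 = -3 + S$)
$R{\left(p \right)} = \frac{1}{1 + p}$ ($R{\left(p \right)} = \frac{1}{p + 1} = \frac{1}{1 + p}$)
$M{\left(f,D \right)} = \frac{-19 + f}{432 + D}$ ($M{\left(f,D \right)} = \frac{f - 19}{D + 432} = \frac{f - 19}{432 + D} = \frac{-19 + f}{432 + D}$)
$M{\left(618,R{\left(24 \right)} \right)} - -115670 = \frac{-19 + 618}{432 + \frac{1}{1 + 24}} - -115670 = \frac{1}{432 + \frac{1}{25}} \cdot 599 + 115670 = \frac{1}{\frac{10801}{25}} \cdot 599 + 115670 = \frac{25}{10801} \cdot 599 + 115670 = \frac{14975}{10801} + 115670 = \frac{1249366645}{10801}$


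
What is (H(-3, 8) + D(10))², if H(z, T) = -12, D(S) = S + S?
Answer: 64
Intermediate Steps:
D(S) = 2*S
(H(-3, 8) + D(10))² = (-12 + 2*10)² = (-12 + 20)² = 8² = 64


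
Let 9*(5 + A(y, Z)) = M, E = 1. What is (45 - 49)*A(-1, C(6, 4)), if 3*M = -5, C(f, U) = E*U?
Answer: 560/27 ≈ 20.741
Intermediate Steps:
C(f, U) = U (C(f, U) = 1*U = U)
M = -5/3 (M = (⅓)*(-5) = -5/3 ≈ -1.6667)
A(y, Z) = -140/27 (A(y, Z) = -5 + (⅑)*(-5/3) = -5 - 5/27 = -140/27)
(45 - 49)*A(-1, C(6, 4)) = (45 - 49)*(-140/27) = -4*(-140/27) = 560/27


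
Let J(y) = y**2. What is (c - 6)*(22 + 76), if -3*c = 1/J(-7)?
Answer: -1766/3 ≈ -588.67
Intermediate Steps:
c = -1/147 (c = -1/(3*((-7)**2)) = -1/3/49 = -1/3*1/49 = -1/147 ≈ -0.0068027)
(c - 6)*(22 + 76) = (-1/147 - 6)*(22 + 76) = -883/147*98 = -1766/3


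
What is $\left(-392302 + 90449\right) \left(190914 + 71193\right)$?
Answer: $-79117784271$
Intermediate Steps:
$\left(-392302 + 90449\right) \left(190914 + 71193\right) = \left(-301853\right) 262107 = -79117784271$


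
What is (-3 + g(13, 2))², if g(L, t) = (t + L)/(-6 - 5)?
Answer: 2304/121 ≈ 19.041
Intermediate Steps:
g(L, t) = -L/11 - t/11 (g(L, t) = (L + t)/(-11) = (L + t)*(-1/11) = -L/11 - t/11)
(-3 + g(13, 2))² = (-3 + (-1/11*13 - 1/11*2))² = (-3 + (-13/11 - 2/11))² = (-3 - 15/11)² = (-48/11)² = 2304/121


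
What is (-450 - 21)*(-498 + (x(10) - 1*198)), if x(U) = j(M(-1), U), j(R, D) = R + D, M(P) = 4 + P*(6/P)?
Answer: 318396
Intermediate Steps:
M(P) = 10 (M(P) = 4 + 6 = 10)
j(R, D) = D + R
x(U) = 10 + U (x(U) = U + 10 = 10 + U)
(-450 - 21)*(-498 + (x(10) - 1*198)) = (-450 - 21)*(-498 + ((10 + 10) - 1*198)) = -471*(-498 + (20 - 198)) = -471*(-498 - 178) = -471*(-676) = 318396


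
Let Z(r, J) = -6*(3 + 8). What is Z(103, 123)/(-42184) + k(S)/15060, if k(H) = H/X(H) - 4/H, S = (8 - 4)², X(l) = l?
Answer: 170933/105881840 ≈ 0.0016144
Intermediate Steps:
Z(r, J) = -66 (Z(r, J) = -6*11 = -66)
S = 16 (S = 4² = 16)
k(H) = 1 - 4/H (k(H) = H/H - 4/H = 1 - 4/H)
Z(103, 123)/(-42184) + k(S)/15060 = -66/(-42184) + ((-4 + 16)/16)/15060 = -66*(-1/42184) + ((1/16)*12)*(1/15060) = 33/21092 + (¾)*(1/15060) = 33/21092 + 1/20080 = 170933/105881840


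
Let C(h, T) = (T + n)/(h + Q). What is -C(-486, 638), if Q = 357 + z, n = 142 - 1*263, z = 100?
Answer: 517/29 ≈ 17.828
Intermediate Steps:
n = -121 (n = 142 - 263 = -121)
Q = 457 (Q = 357 + 100 = 457)
C(h, T) = (-121 + T)/(457 + h) (C(h, T) = (T - 121)/(h + 457) = (-121 + T)/(457 + h))
-C(-486, 638) = -(-121 + 638)/(457 - 486) = -517/(-29) = -(-1)*517/29 = -1*(-517/29) = 517/29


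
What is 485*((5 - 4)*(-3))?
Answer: -1455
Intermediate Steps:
485*((5 - 4)*(-3)) = 485*(1*(-3)) = 485*(-3) = -1455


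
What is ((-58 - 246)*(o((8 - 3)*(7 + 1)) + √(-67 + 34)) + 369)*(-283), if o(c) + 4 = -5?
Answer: -878715 + 86032*I*√33 ≈ -8.7872e+5 + 4.9422e+5*I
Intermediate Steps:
o(c) = -9 (o(c) = -4 - 5 = -9)
((-58 - 246)*(o((8 - 3)*(7 + 1)) + √(-67 + 34)) + 369)*(-283) = ((-58 - 246)*(-9 + √(-67 + 34)) + 369)*(-283) = (-304*(-9 + √(-33)) + 369)*(-283) = (-304*(-9 + I*√33) + 369)*(-283) = ((2736 - 304*I*√33) + 369)*(-283) = (3105 - 304*I*√33)*(-283) = -878715 + 86032*I*√33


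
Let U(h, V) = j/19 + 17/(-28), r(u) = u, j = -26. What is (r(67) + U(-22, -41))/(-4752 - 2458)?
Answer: -34593/3835720 ≈ -0.0090186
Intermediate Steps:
U(h, V) = -1051/532 (U(h, V) = -26/19 + 17/(-28) = -26*1/19 + 17*(-1/28) = -26/19 - 17/28 = -1051/532)
(r(67) + U(-22, -41))/(-4752 - 2458) = (67 - 1051/532)/(-4752 - 2458) = (34593/532)/(-7210) = (34593/532)*(-1/7210) = -34593/3835720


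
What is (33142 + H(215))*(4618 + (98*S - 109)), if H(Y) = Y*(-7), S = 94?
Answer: 434091277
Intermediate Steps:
H(Y) = -7*Y
(33142 + H(215))*(4618 + (98*S - 109)) = (33142 - 7*215)*(4618 + (98*94 - 109)) = (33142 - 1505)*(4618 + (9212 - 109)) = 31637*(4618 + 9103) = 31637*13721 = 434091277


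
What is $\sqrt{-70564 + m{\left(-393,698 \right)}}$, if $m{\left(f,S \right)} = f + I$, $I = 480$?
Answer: $i \sqrt{70477} \approx 265.48 i$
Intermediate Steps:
$m{\left(f,S \right)} = 480 + f$ ($m{\left(f,S \right)} = f + 480 = 480 + f$)
$\sqrt{-70564 + m{\left(-393,698 \right)}} = \sqrt{-70564 + \left(480 - 393\right)} = \sqrt{-70564 + 87} = \sqrt{-70477} = i \sqrt{70477}$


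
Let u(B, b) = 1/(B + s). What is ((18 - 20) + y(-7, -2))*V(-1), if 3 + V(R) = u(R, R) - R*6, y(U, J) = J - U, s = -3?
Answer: 33/4 ≈ 8.2500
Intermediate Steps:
u(B, b) = 1/(-3 + B) (u(B, b) = 1/(B - 3) = 1/(-3 + B))
V(R) = -3 + 1/(-3 + R) - 6*R (V(R) = -3 + (1/(-3 + R) - R*6) = -3 + (1/(-3 + R) - 6*R) = -3 + 1/(-3 + R) - 6*R)
((18 - 20) + y(-7, -2))*V(-1) = ((18 - 20) + (-2 - 1*(-7)))*((10 - 6*(-1)² + 15*(-1))/(-3 - 1)) = (-2 + (-2 + 7))*((10 - 6*1 - 15)/(-4)) = (-2 + 5)*(-(10 - 6 - 15)/4) = 3*(-¼*(-11)) = 3*(11/4) = 33/4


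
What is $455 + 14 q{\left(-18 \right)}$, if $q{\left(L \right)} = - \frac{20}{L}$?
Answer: $\frac{4235}{9} \approx 470.56$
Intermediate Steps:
$455 + 14 q{\left(-18 \right)} = 455 + 14 \left(- \frac{20}{-18}\right) = 455 + 14 \left(\left(-20\right) \left(- \frac{1}{18}\right)\right) = 455 + 14 \cdot \frac{10}{9} = 455 + \frac{140}{9} = \frac{4235}{9}$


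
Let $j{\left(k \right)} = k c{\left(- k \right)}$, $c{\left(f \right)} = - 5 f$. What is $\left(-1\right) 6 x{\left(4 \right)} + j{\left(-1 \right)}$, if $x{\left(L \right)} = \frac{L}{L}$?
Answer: $-1$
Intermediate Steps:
$j{\left(k \right)} = 5 k^{2}$ ($j{\left(k \right)} = k \left(- 5 \left(- k\right)\right) = k 5 k = 5 k^{2}$)
$x{\left(L \right)} = 1$
$\left(-1\right) 6 x{\left(4 \right)} + j{\left(-1 \right)} = \left(-1\right) 6 \cdot 1 + 5 \left(-1\right)^{2} = \left(-6\right) 1 + 5 \cdot 1 = -6 + 5 = -1$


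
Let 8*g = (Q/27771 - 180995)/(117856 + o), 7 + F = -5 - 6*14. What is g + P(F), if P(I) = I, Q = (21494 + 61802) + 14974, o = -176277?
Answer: -112816750183/1179934248 ≈ -95.613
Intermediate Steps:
Q = 98270 (Q = 83296 + 14974 = 98270)
F = -96 (F = -7 + (-5 - 6*14) = -7 + (-5 - 84) = -7 - 89 = -96)
g = 456937625/1179934248 (g = ((98270/27771 - 180995)/(117856 - 176277))/8 = ((98270*(1/27771) - 180995)/(-58421))/8 = ((98270/27771 - 180995)*(-1/58421))/8 = (-5026313875/27771*(-1/58421))/8 = (⅛)*(456937625/147491781) = 456937625/1179934248 ≈ 0.38726)
g + P(F) = 456937625/1179934248 - 96 = -112816750183/1179934248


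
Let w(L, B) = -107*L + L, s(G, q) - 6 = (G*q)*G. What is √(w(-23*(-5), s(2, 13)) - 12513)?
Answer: I*√24703 ≈ 157.17*I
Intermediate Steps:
s(G, q) = 6 + q*G² (s(G, q) = 6 + (G*q)*G = 6 + q*G²)
w(L, B) = -106*L
√(w(-23*(-5), s(2, 13)) - 12513) = √(-(-2438)*(-5) - 12513) = √(-106*115 - 12513) = √(-12190 - 12513) = √(-24703) = I*√24703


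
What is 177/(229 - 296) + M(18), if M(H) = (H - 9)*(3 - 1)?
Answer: 1029/67 ≈ 15.358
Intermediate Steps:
M(H) = -18 + 2*H (M(H) = (-9 + H)*2 = -18 + 2*H)
177/(229 - 296) + M(18) = 177/(229 - 296) + (-18 + 2*18) = 177/(-67) + (-18 + 36) = -1/67*177 + 18 = -177/67 + 18 = 1029/67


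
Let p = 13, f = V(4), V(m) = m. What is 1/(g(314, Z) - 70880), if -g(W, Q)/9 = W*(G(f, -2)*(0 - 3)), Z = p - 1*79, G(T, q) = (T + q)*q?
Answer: -1/104792 ≈ -9.5427e-6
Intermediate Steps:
f = 4
G(T, q) = q*(T + q)
Z = -66 (Z = 13 - 1*79 = 13 - 79 = -66)
g(W, Q) = -108*W (g(W, Q) = -9*W*(-2*(4 - 2))*(0 - 3) = -9*W*-2*2*(-3) = -9*W*(-4*(-3)) = -9*W*12 = -108*W)
1/(g(314, Z) - 70880) = 1/(-108*314 - 70880) = 1/(-33912 - 70880) = 1/(-104792) = -1/104792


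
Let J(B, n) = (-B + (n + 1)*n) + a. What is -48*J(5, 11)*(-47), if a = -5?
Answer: 275232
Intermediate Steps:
J(B, n) = -5 - B + n*(1 + n) (J(B, n) = (-B + (n + 1)*n) - 5 = (-B + (1 + n)*n) - 5 = (-B + n*(1 + n)) - 5 = -5 - B + n*(1 + n))
-48*J(5, 11)*(-47) = -48*(-5 + 11 + 11² - 1*5)*(-47) = -48*(-5 + 11 + 121 - 5)*(-47) = -48*122*(-47) = -5856*(-47) = 275232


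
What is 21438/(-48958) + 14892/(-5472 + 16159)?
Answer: 249987315/261607073 ≈ 0.95558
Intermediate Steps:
21438/(-48958) + 14892/(-5472 + 16159) = 21438*(-1/48958) + 14892/10687 = -10719/24479 + 14892*(1/10687) = -10719/24479 + 14892/10687 = 249987315/261607073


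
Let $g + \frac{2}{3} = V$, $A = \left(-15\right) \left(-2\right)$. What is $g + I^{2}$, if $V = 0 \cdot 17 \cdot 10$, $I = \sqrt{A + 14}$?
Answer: $\frac{130}{3} \approx 43.333$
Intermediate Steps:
$A = 30$
$I = 2 \sqrt{11}$ ($I = \sqrt{30 + 14} = \sqrt{44} = 2 \sqrt{11} \approx 6.6332$)
$V = 0$ ($V = 0 \cdot 10 = 0$)
$g = - \frac{2}{3}$ ($g = - \frac{2}{3} + 0 = - \frac{2}{3} \approx -0.66667$)
$g + I^{2} = - \frac{2}{3} + \left(2 \sqrt{11}\right)^{2} = - \frac{2}{3} + 44 = \frac{130}{3}$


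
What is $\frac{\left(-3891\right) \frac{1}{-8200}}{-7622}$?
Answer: $- \frac{3891}{62500400} \approx -6.2256 \cdot 10^{-5}$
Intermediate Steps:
$\frac{\left(-3891\right) \frac{1}{-8200}}{-7622} = \left(-3891\right) \left(- \frac{1}{8200}\right) \left(- \frac{1}{7622}\right) = \frac{3891}{8200} \left(- \frac{1}{7622}\right) = - \frac{3891}{62500400}$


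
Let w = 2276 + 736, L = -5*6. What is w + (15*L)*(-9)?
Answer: 7062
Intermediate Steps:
L = -30
w = 3012
w + (15*L)*(-9) = 3012 + (15*(-30))*(-9) = 3012 - 450*(-9) = 3012 + 4050 = 7062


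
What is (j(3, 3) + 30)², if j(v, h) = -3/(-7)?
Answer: 45369/49 ≈ 925.90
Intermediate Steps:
j(v, h) = 3/7 (j(v, h) = -3*(-⅐) = 3/7)
(j(3, 3) + 30)² = (3/7 + 30)² = (213/7)² = 45369/49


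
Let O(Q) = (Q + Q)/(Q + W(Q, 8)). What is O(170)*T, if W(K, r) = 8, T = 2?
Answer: 340/89 ≈ 3.8202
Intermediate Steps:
O(Q) = 2*Q/(8 + Q) (O(Q) = (Q + Q)/(Q + 8) = (2*Q)/(8 + Q) = 2*Q/(8 + Q))
O(170)*T = (2*170/(8 + 170))*2 = (2*170/178)*2 = (2*170*(1/178))*2 = (170/89)*2 = 340/89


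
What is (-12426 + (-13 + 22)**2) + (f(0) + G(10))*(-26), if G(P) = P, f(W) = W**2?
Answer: -12605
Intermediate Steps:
(-12426 + (-13 + 22)**2) + (f(0) + G(10))*(-26) = (-12426 + (-13 + 22)**2) + (0**2 + 10)*(-26) = (-12426 + 9**2) + (0 + 10)*(-26) = (-12426 + 81) + 10*(-26) = -12345 - 260 = -12605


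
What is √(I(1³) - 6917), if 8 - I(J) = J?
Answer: I*√6910 ≈ 83.126*I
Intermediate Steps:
I(J) = 8 - J
√(I(1³) - 6917) = √((8 - 1*1³) - 6917) = √((8 - 1*1) - 6917) = √((8 - 1) - 6917) = √(7 - 6917) = √(-6910) = I*√6910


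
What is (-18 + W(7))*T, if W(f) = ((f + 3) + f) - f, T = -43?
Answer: 344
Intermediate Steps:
W(f) = 3 + f (W(f) = ((3 + f) + f) - f = (3 + 2*f) - f = 3 + f)
(-18 + W(7))*T = (-18 + (3 + 7))*(-43) = (-18 + 10)*(-43) = -8*(-43) = 344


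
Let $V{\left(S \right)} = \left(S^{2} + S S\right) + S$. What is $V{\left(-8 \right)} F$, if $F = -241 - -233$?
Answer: $-960$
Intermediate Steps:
$V{\left(S \right)} = S + 2 S^{2}$ ($V{\left(S \right)} = \left(S^{2} + S^{2}\right) + S = 2 S^{2} + S = S + 2 S^{2}$)
$F = -8$ ($F = -241 + 233 = -8$)
$V{\left(-8 \right)} F = - 8 \left(1 + 2 \left(-8\right)\right) \left(-8\right) = - 8 \left(1 - 16\right) \left(-8\right) = \left(-8\right) \left(-15\right) \left(-8\right) = 120 \left(-8\right) = -960$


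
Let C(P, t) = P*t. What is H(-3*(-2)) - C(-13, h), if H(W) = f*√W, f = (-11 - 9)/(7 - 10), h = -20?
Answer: -260 + 20*√6/3 ≈ -243.67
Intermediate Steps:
f = 20/3 (f = -20/(-3) = -20*(-⅓) = 20/3 ≈ 6.6667)
H(W) = 20*√W/3
H(-3*(-2)) - C(-13, h) = 20*√(-3*(-2))/3 - (-13)*(-20) = 20*√6/3 - 1*260 = 20*√6/3 - 260 = -260 + 20*√6/3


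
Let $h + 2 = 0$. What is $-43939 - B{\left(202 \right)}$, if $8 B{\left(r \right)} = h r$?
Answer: $- \frac{87777}{2} \approx -43889.0$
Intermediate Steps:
$h = -2$ ($h = -2 + 0 = -2$)
$B{\left(r \right)} = - \frac{r}{4}$ ($B{\left(r \right)} = \frac{\left(-2\right) r}{8} = - \frac{r}{4}$)
$-43939 - B{\left(202 \right)} = -43939 - \left(- \frac{1}{4}\right) 202 = -43939 - - \frac{101}{2} = -43939 + \frac{101}{2} = - \frac{87777}{2}$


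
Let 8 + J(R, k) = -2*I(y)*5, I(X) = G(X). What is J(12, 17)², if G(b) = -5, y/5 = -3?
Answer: 1764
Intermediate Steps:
y = -15 (y = 5*(-3) = -15)
I(X) = -5
J(R, k) = 42 (J(R, k) = -8 - 2*(-5)*5 = -8 + 10*5 = -8 + 50 = 42)
J(12, 17)² = 42² = 1764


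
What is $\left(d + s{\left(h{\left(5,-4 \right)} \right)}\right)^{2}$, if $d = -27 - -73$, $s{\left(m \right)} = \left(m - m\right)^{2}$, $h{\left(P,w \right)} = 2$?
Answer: $2116$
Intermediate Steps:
$s{\left(m \right)} = 0$ ($s{\left(m \right)} = 0^{2} = 0$)
$d = 46$ ($d = -27 + 73 = 46$)
$\left(d + s{\left(h{\left(5,-4 \right)} \right)}\right)^{2} = \left(46 + 0\right)^{2} = 46^{2} = 2116$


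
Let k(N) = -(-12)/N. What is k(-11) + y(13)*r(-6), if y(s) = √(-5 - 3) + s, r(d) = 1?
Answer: 131/11 + 2*I*√2 ≈ 11.909 + 2.8284*I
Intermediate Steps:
k(N) = 12/N
y(s) = s + 2*I*√2 (y(s) = √(-8) + s = 2*I*√2 + s = s + 2*I*√2)
k(-11) + y(13)*r(-6) = 12/(-11) + (13 + 2*I*√2)*1 = 12*(-1/11) + (13 + 2*I*√2) = -12/11 + (13 + 2*I*√2) = 131/11 + 2*I*√2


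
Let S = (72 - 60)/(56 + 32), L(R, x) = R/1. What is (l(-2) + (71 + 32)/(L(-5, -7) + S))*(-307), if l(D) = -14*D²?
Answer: 2535206/107 ≈ 23694.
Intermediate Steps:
L(R, x) = R (L(R, x) = R*1 = R)
S = 3/22 (S = 12/88 = 12*(1/88) = 3/22 ≈ 0.13636)
(l(-2) + (71 + 32)/(L(-5, -7) + S))*(-307) = (-14*(-2)² + (71 + 32)/(-5 + 3/22))*(-307) = (-14*4 + 103/(-107/22))*(-307) = (-56 + 103*(-22/107))*(-307) = (-56 - 2266/107)*(-307) = -8258/107*(-307) = 2535206/107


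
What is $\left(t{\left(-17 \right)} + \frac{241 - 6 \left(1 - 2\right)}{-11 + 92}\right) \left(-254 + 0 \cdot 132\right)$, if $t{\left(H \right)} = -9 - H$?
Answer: $- \frac{227330}{81} \approx -2806.5$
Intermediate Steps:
$\left(t{\left(-17 \right)} + \frac{241 - 6 \left(1 - 2\right)}{-11 + 92}\right) \left(-254 + 0 \cdot 132\right) = \left(\left(-9 - -17\right) + \frac{241 - 6 \left(1 - 2\right)}{-11 + 92}\right) \left(-254 + 0 \cdot 132\right) = \left(\left(-9 + 17\right) + \frac{241 - -6}{81}\right) \left(-254 + 0\right) = \left(8 + \left(241 + 6\right) \frac{1}{81}\right) \left(-254\right) = \left(8 + 247 \cdot \frac{1}{81}\right) \left(-254\right) = \left(8 + \frac{247}{81}\right) \left(-254\right) = \frac{895}{81} \left(-254\right) = - \frac{227330}{81}$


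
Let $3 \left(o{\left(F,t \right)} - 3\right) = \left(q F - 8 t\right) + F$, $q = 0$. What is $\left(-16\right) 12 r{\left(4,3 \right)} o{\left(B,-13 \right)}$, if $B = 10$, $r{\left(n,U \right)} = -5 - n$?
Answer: $70848$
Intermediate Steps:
$o{\left(F,t \right)} = 3 - \frac{8 t}{3} + \frac{F}{3}$ ($o{\left(F,t \right)} = 3 + \frac{\left(0 F - 8 t\right) + F}{3} = 3 + \frac{\left(0 - 8 t\right) + F}{3} = 3 + \frac{- 8 t + F}{3} = 3 + \frac{F - 8 t}{3} = 3 + \left(- \frac{8 t}{3} + \frac{F}{3}\right) = 3 - \frac{8 t}{3} + \frac{F}{3}$)
$\left(-16\right) 12 r{\left(4,3 \right)} o{\left(B,-13 \right)} = \left(-16\right) 12 \left(-5 - 4\right) \left(3 - - \frac{104}{3} + \frac{1}{3} \cdot 10\right) = - 192 \left(-5 - 4\right) \left(3 + \frac{104}{3} + \frac{10}{3}\right) = \left(-192\right) \left(-9\right) 41 = 1728 \cdot 41 = 70848$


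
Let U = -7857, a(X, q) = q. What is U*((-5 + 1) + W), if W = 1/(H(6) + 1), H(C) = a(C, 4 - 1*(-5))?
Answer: 306423/10 ≈ 30642.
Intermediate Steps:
H(C) = 9 (H(C) = 4 - 1*(-5) = 4 + 5 = 9)
W = ⅒ (W = 1/(9 + 1) = 1/10 = ⅒ ≈ 0.10000)
U*((-5 + 1) + W) = -7857*((-5 + 1) + ⅒) = -7857*(-4 + ⅒) = -7857*(-39/10) = 306423/10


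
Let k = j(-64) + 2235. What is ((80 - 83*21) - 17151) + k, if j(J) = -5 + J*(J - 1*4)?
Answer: -12232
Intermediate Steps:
j(J) = -5 + J*(-4 + J) (j(J) = -5 + J*(J - 4) = -5 + J*(-4 + J))
k = 6582 (k = (-5 + (-64)² - 4*(-64)) + 2235 = (-5 + 4096 + 256) + 2235 = 4347 + 2235 = 6582)
((80 - 83*21) - 17151) + k = ((80 - 83*21) - 17151) + 6582 = ((80 - 1743) - 17151) + 6582 = (-1663 - 17151) + 6582 = -18814 + 6582 = -12232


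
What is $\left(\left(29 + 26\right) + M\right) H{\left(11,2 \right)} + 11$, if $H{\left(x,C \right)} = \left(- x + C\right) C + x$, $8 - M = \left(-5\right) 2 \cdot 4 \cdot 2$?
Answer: $-990$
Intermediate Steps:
$M = 88$ ($M = 8 - \left(-5\right) 2 \cdot 4 \cdot 2 = 8 - \left(-10\right) 4 \cdot 2 = 8 - \left(-40\right) 2 = 8 - -80 = 8 + 80 = 88$)
$H{\left(x,C \right)} = x + C \left(C - x\right)$ ($H{\left(x,C \right)} = \left(C - x\right) C + x = C \left(C - x\right) + x = x + C \left(C - x\right)$)
$\left(\left(29 + 26\right) + M\right) H{\left(11,2 \right)} + 11 = \left(\left(29 + 26\right) + 88\right) \left(11 + 2^{2} - 2 \cdot 11\right) + 11 = \left(55 + 88\right) \left(11 + 4 - 22\right) + 11 = 143 \left(-7\right) + 11 = -1001 + 11 = -990$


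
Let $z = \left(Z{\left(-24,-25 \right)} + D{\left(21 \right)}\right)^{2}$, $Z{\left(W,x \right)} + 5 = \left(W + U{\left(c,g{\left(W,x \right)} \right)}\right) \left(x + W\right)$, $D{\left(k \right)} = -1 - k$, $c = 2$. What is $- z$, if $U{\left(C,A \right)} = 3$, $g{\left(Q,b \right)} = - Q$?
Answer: $-1004004$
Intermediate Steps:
$Z{\left(W,x \right)} = -5 + \left(3 + W\right) \left(W + x\right)$ ($Z{\left(W,x \right)} = -5 + \left(W + 3\right) \left(x + W\right) = -5 + \left(3 + W\right) \left(W + x\right)$)
$z = 1004004$ ($z = \left(\left(-5 + \left(-24\right)^{2} + 3 \left(-24\right) + 3 \left(-25\right) - -600\right) - 22\right)^{2} = \left(\left(-5 + 576 - 72 - 75 + 600\right) - 22\right)^{2} = \left(1024 - 22\right)^{2} = 1002^{2} = 1004004$)
$- z = \left(-1\right) 1004004 = -1004004$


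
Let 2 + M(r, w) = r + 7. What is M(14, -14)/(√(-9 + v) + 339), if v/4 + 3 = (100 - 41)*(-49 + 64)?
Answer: 2147/37134 - 19*√391/37134 ≈ 0.047700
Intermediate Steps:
v = 3528 (v = -12 + 4*((100 - 41)*(-49 + 64)) = -12 + 4*(59*15) = -12 + 4*885 = -12 + 3540 = 3528)
M(r, w) = 5 + r (M(r, w) = -2 + (r + 7) = -2 + (7 + r) = 5 + r)
M(14, -14)/(√(-9 + v) + 339) = (5 + 14)/(√(-9 + 3528) + 339) = 19/(√3519 + 339) = 19/(3*√391 + 339) = 19/(339 + 3*√391)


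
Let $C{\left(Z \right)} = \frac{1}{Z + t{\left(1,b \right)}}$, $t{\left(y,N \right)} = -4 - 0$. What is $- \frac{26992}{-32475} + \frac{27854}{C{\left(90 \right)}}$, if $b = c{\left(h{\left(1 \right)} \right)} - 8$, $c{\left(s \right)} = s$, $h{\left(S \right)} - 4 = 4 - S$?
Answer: $\frac{77792070892}{32475} \approx 2.3954 \cdot 10^{6}$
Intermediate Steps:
$h{\left(S \right)} = 8 - S$ ($h{\left(S \right)} = 4 - \left(-4 + S\right) = 8 - S$)
$b = -1$ ($b = \left(8 - 1\right) - 8 = 7 - 8 = -1$)
$t{\left(y,N \right)} = -4$ ($t{\left(y,N \right)} = -4 + 0 = -4$)
$C{\left(Z \right)} = \frac{1}{-4 + Z}$ ($C{\left(Z \right)} = \frac{1}{Z - 4} = \frac{1}{-4 + Z}$)
$- \frac{26992}{-32475} + \frac{27854}{C{\left(90 \right)}} = - \frac{26992}{-32475} + \frac{27854}{\frac{1}{-4 + 90}} = \left(-26992\right) \left(- \frac{1}{32475}\right) + \frac{27854}{\frac{1}{86}} = \frac{26992}{32475} + 27854 \frac{1}{\frac{1}{86}} = \frac{26992}{32475} + 27854 \cdot 86 = \frac{26992}{32475} + 2395444 = \frac{77792070892}{32475}$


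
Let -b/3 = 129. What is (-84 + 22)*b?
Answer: 23994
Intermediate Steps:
b = -387 (b = -3*129 = -387)
(-84 + 22)*b = (-84 + 22)*(-387) = -62*(-387) = 23994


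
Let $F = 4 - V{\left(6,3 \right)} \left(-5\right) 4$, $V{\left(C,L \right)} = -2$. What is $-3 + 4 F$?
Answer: $-147$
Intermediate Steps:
$F = -36$ ($F = 4 - \left(-2\right) \left(-5\right) 4 = 4 - 10 \cdot 4 = 4 - 40 = -36$)
$-3 + 4 F = -3 + 4 \left(-36\right) = -3 - 144 = -147$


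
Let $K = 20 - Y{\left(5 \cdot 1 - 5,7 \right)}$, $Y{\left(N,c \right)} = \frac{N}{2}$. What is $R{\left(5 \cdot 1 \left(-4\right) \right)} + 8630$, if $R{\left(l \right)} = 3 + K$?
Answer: $8653$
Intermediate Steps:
$Y{\left(N,c \right)} = \frac{N}{2}$ ($Y{\left(N,c \right)} = N \frac{1}{2} = \frac{N}{2}$)
$K = 20$ ($K = 20 - \frac{5 \cdot 1 - 5}{2} = 20 - \frac{5 - 5}{2} = 20 - \frac{1}{2} \cdot 0 = 20 - 0 = 20 + 0 = 20$)
$R{\left(l \right)} = 23$ ($R{\left(l \right)} = 3 + 20 = 23$)
$R{\left(5 \cdot 1 \left(-4\right) \right)} + 8630 = 23 + 8630 = 8653$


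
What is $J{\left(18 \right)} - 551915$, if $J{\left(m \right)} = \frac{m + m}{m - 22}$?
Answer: $-551924$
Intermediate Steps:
$J{\left(m \right)} = \frac{2 m}{-22 + m}$
$J{\left(18 \right)} - 551915 = 2 \cdot 18 \frac{1}{-22 + 18} - 551915 = 2 \cdot 18 \frac{1}{-4} - 551915 = 2 \cdot 18 \left(- \frac{1}{4}\right) - 551915 = -9 - 551915 = -551924$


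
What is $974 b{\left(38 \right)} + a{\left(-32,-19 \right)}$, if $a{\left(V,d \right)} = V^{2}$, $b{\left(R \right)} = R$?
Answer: $38036$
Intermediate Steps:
$974 b{\left(38 \right)} + a{\left(-32,-19 \right)} = 974 \cdot 38 + \left(-32\right)^{2} = 37012 + 1024 = 38036$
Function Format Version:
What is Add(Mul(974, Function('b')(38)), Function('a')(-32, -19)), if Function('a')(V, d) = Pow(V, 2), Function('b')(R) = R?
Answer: 38036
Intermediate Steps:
Add(Mul(974, Function('b')(38)), Function('a')(-32, -19)) = Add(Mul(974, 38), Pow(-32, 2)) = Add(37012, 1024) = 38036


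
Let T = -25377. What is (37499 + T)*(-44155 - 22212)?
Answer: -804500774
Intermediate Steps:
(37499 + T)*(-44155 - 22212) = (37499 - 25377)*(-44155 - 22212) = 12122*(-66367) = -804500774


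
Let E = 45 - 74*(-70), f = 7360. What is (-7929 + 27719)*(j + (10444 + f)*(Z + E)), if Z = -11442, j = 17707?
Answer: -2190154570190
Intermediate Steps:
E = 5225 (E = 45 + 5180 = 5225)
(-7929 + 27719)*(j + (10444 + f)*(Z + E)) = (-7929 + 27719)*(17707 + (10444 + 7360)*(-11442 + 5225)) = 19790*(17707 + 17804*(-6217)) = 19790*(17707 - 110687468) = 19790*(-110669761) = -2190154570190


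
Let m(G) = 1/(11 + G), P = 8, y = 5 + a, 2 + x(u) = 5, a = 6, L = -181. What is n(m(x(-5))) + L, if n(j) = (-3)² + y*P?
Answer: -84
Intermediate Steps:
x(u) = 3 (x(u) = -2 + 5 = 3)
y = 11 (y = 5 + 6 = 11)
n(j) = 97 (n(j) = (-3)² + 11*8 = 9 + 88 = 97)
n(m(x(-5))) + L = 97 - 181 = -84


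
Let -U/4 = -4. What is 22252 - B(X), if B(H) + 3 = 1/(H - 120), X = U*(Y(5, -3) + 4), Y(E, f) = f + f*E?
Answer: 7655721/344 ≈ 22255.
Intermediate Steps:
U = 16 (U = -4*(-4) = 16)
Y(E, f) = f + E*f
X = -224 (X = 16*(-3*(1 + 5) + 4) = 16*(-3*6 + 4) = 16*(-18 + 4) = 16*(-14) = -224)
B(H) = -3 + 1/(-120 + H) (B(H) = -3 + 1/(H - 120) = -3 + 1/(-120 + H))
22252 - B(X) = 22252 - (361 - 3*(-224))/(-120 - 224) = 22252 - (361 + 672)/(-344) = 22252 - (-1)*1033/344 = 22252 - 1*(-1033/344) = 22252 + 1033/344 = 7655721/344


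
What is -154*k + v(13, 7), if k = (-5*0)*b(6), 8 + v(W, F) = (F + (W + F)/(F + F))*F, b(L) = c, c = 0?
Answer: 51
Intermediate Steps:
b(L) = 0
v(W, F) = -8 + F*(F + (F + W)/(2*F)) (v(W, F) = -8 + (F + (W + F)/(F + F))*F = -8 + (F + (F + W)/((2*F)))*F = -8 + (F + (F + W)*(1/(2*F)))*F = -8 + (F + (F + W)/(2*F))*F = -8 + F*(F + (F + W)/(2*F)))
k = 0 (k = -5*0*0 = 0*0 = 0)
-154*k + v(13, 7) = -154*0 + (-8 + 7² + (½)*7 + (½)*13) = 0 + (-8 + 49 + 7/2 + 13/2) = 0 + 51 = 51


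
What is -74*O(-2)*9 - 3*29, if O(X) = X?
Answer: 1245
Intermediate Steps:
-74*O(-2)*9 - 3*29 = -74*(-2)*9 - 3*29 = 148*9 - 1*87 = 1332 - 87 = 1245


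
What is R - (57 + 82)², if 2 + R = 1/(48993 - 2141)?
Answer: -905321195/46852 ≈ -19323.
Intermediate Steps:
R = -93703/46852 (R = -2 + 1/(48993 - 2141) = -2 + 1/46852 = -93703/46852 ≈ -2.0000)
R - (57 + 82)² = -93703/46852 - (57 + 82)² = -93703/46852 - 1*139² = -93703/46852 - 1*19321 = -93703/46852 - 19321 = -905321195/46852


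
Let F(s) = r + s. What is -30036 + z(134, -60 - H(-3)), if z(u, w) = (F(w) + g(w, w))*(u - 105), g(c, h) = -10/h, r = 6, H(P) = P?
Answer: -1796065/57 ≈ -31510.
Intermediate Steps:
F(s) = 6 + s
z(u, w) = (-105 + u)*(6 + w - 10/w) (z(u, w) = ((6 + w) - 10/w)*(u - 105) = (6 + w - 10/w)*(-105 + u) = (-105 + u)*(6 + w - 10/w))
-30036 + z(134, -60 - H(-3)) = -30036 + (1050 - 10*134 + (-60 - 1*(-3))*(-630 - 105*(-60 - 1*(-3)) + 134*(6 + (-60 - 1*(-3)))))/(-60 - 1*(-3)) = -30036 + (1050 - 1340 + (-60 + 3)*(-630 - 105*(-60 + 3) + 134*(6 + (-60 + 3))))/(-60 + 3) = -30036 + (1050 - 1340 - 57*(-630 - 105*(-57) + 134*(6 - 57)))/(-57) = -30036 - (1050 - 1340 - 57*(-630 + 5985 + 134*(-51)))/57 = -30036 - (1050 - 1340 - 57*(-630 + 5985 - 6834))/57 = -30036 - (1050 - 1340 - 57*(-1479))/57 = -30036 - (1050 - 1340 + 84303)/57 = -30036 - 1/57*84013 = -30036 - 84013/57 = -1796065/57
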